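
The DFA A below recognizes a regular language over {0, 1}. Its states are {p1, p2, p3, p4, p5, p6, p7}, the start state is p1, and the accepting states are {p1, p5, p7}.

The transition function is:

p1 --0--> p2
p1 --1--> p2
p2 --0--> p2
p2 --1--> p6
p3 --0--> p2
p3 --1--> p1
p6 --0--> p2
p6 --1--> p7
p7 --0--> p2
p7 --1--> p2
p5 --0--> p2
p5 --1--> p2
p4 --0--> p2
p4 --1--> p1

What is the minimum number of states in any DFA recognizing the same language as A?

3

Reachable states from the start: {p1,p2,p6,p7}. Unreachable: {p3,p4,p5} — drop them.
Initial partition by acceptance: {p1,p7} | {p2,p6}.
Split {p2,p6} by δ(·,1) → {p2} and {p6}.
The partition is now stable with 3 blocks: {p1,p7} | {p2} | {p6}.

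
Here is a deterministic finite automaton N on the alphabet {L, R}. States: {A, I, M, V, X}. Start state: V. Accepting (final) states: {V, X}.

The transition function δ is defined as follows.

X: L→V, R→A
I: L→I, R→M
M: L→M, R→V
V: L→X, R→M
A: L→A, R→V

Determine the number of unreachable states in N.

1

Starting at V and following transitions, the reachable set is {A, M, V, X}. That leaves I unreachable — 1 in total.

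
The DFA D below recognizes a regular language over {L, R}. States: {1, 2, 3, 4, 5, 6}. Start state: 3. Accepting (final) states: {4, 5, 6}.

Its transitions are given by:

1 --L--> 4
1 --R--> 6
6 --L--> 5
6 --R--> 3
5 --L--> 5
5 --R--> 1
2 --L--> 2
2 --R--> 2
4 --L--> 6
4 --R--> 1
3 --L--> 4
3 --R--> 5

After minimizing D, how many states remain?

2

First remove the unreachable states {2}; 5 states remain.
Initial partition by acceptance: {4,5,6} | {1,3}.
No further refinement is possible. Final partition (2 blocks): {4,5,6} | {1,3}.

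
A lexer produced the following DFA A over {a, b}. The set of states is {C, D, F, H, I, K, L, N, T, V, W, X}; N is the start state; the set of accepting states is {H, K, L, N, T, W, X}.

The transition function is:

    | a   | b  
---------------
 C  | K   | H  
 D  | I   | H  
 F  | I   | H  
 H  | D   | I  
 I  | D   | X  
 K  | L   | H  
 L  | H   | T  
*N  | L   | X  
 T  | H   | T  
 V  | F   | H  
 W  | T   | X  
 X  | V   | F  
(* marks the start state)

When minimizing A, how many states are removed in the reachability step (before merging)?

Starting at N and following transitions, the reachable set is {D, F, H, I, L, N, T, V, X}. That leaves C, K, W unreachable — 3 in total.

3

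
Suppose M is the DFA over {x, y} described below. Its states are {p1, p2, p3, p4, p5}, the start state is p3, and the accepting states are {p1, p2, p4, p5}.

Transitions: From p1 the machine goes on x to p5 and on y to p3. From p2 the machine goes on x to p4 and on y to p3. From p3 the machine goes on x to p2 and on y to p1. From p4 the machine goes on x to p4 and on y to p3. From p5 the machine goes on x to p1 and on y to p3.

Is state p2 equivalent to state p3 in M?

All states are reachable from the start state.
P0 = {p1,p2,p4,p5} | {p3}.
No further refinement is possible. Final partition (2 blocks): {p1,p2,p4,p5} | {p3}.
p2 and p3 end up in different blocks, so they are distinguishable. For instance, the string 'ε' is accepted from only p2.

No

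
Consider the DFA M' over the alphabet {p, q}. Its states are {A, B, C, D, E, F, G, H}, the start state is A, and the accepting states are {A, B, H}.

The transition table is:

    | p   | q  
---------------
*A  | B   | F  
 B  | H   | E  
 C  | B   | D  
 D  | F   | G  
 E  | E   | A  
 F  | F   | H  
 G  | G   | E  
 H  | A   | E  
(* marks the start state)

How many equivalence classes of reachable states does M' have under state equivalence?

2

States {C,D,G} cannot be reached from the start state, so discard them.
Initial partition by acceptance: {A,B,H} | {E,F}.
Stable partition: {A,B,H} | {E,F} — 2 equivalence classes.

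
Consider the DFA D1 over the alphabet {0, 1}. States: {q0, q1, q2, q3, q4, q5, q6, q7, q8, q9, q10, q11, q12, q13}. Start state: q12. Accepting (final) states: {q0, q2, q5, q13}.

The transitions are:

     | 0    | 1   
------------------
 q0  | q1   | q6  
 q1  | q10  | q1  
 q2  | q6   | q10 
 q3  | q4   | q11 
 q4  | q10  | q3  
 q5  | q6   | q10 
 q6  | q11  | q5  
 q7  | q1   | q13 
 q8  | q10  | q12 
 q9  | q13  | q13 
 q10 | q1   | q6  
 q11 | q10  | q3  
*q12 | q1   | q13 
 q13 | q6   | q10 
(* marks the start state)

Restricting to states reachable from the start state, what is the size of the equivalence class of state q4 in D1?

2

First remove the unreachable states {q0,q2,q7,q8,q9}; 9 states remain.
P0 = {q5,q13} | {q1,q3,q4,q6,q10,q11,q12}.
Split {q1,q3,q4,q6,q10,q11,q12} by δ(·,1) → {q1,q3,q4,q10,q11} and {q6,q12}.
Refine {q1,q3,q4,q10,q11} on symbol 1: members go to different blocks, giving {q1,q3,q4,q11} and {q10}.
Refine {q1,q3,q4,q11} on symbol 0: members go to different blocks, giving {q1,q4,q11} and {q3}.
On input 1, block {q1,q4,q11} splits into {q4,q11} and {q1}.
Split {q6,q12} by δ(·,0) → {q6} and {q12}.
Stable partition: {q5,q13} | {q4,q11} | {q6} | {q10} | {q3} | {q1} | {q12} — 7 equivalence classes.
The equivalence class containing q4 is {q4,q11}, of size 2.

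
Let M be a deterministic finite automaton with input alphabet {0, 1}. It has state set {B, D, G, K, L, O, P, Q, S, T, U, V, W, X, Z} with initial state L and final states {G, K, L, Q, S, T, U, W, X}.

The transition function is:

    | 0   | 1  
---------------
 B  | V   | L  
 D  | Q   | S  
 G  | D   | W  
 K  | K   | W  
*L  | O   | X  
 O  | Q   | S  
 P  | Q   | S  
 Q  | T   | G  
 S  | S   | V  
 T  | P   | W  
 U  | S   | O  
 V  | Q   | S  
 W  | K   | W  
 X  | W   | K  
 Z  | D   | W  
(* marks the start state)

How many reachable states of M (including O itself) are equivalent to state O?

First remove the unreachable states {B,U,Z}; 12 states remain.
Start with accepting vs non-accepting: {G,K,L,Q,S,T,W,X} | {D,O,P,V}.
On input 0, block {G,K,L,Q,S,T,W,X} splits into {K,Q,S,W,X} and {G,L,T}.
Split {K,Q,S,W,X} by δ(·,0) → {K,S,W,X} and {Q}.
On input 1, block {K,S,W,X} splits into {K,W,X} and {S}.
The partition is now stable with 5 blocks: {K,W,X} | {D,O,P,V} | {G,L,T} | {Q} | {S}.
State O belongs to the block {D,O,P,V}, which has 4 states.

4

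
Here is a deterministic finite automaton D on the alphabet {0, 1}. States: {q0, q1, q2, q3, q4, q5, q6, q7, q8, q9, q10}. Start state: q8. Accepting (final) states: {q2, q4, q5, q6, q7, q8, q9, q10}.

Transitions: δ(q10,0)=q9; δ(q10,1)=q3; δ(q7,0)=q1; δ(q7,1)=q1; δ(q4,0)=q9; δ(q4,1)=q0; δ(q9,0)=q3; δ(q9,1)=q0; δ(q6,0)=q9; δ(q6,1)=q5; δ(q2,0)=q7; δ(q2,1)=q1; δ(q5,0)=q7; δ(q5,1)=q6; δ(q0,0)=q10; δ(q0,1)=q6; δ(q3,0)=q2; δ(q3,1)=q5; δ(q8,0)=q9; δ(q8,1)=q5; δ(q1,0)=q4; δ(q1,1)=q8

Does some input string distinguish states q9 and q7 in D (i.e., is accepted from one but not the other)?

All states are reachable from the start state.
Initial partition by acceptance: {q2,q4,q5,q6,q7,q8,q9,q10} | {q0,q1,q3}.
On input 0, block {q2,q4,q5,q6,q7,q8,q9,q10} splits into {q2,q4,q5,q6,q8,q10} and {q7,q9}.
Split {q2,q4,q5,q6,q8,q10} by δ(·,1) → {q2,q4,q10} and {q5,q6,q8}.
No further refinement is possible. Final partition (4 blocks): {q2,q4,q10} | {q0,q1,q3} | {q7,q9} | {q5,q6,q8}.
q9 and q7 lie in the same block of the stable partition, so they are equivalent — no string distinguishes them.

No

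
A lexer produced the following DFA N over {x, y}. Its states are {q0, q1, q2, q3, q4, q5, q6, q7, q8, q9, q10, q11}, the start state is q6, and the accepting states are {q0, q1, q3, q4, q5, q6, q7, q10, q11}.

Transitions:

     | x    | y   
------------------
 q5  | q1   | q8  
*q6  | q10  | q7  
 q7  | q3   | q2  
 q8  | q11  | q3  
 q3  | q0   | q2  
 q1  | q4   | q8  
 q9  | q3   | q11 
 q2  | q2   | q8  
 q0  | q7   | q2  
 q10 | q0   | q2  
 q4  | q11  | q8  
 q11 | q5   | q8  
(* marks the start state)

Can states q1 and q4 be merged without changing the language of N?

First remove the unreachable states {q9}; 11 states remain.
P0 = {q0,q1,q3,q4,q5,q6,q7,q10,q11} | {q2,q8}.
On input y, block {q0,q1,q3,q4,q5,q6,q7,q10,q11} splits into {q0,q1,q3,q4,q5,q7,q10,q11} and {q6}.
Split {q2,q8} by δ(·,x) → {q2} and {q8}.
Split {q0,q1,q3,q4,q5,q7,q10,q11} by δ(·,y) → {q0,q3,q7,q10} and {q1,q4,q5,q11}.
No further refinement is possible. Final partition (5 blocks): {q0,q3,q7,q10} | {q2} | {q6} | {q8} | {q1,q4,q5,q11}.
q1 and q4 lie in the same block of the stable partition, so they are equivalent — no string distinguishes them.

Yes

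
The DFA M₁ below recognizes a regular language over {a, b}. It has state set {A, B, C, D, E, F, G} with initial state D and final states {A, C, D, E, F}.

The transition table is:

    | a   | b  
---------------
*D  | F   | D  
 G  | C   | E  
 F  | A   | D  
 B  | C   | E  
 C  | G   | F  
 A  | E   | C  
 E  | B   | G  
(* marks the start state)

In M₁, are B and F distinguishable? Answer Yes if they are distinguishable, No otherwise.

Yes

All states are reachable from the start state.
Start with accepting vs non-accepting: {A,C,D,E,F} | {B,G}.
Refine {A,C,D,E,F} on symbol a: members go to different blocks, giving {A,D,F} and {C,E}.
On input a, block {A,D,F} splits into {D,F} and {A}.
Split {D,F} by δ(·,a) → {D} and {F}.
Split {C,E} by δ(·,b) → {C} and {E}.
Stable partition: {D} | {B,G} | {C} | {A} | {F} | {E} — 6 equivalence classes.
B and F end up in different blocks, so they are distinguishable. For instance, the string 'ε' is accepted from only F.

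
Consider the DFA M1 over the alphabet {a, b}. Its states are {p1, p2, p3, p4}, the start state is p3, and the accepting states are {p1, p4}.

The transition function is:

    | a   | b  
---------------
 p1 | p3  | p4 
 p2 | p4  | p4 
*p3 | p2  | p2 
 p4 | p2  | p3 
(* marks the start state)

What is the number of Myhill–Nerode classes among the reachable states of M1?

Reachable states from the start: {p2,p3,p4}. Unreachable: {p1} — drop them.
P0 = {p4} | {p2,p3}.
Split {p2,p3} by δ(·,a) → {p2} and {p3}.
The partition is now stable with 3 blocks: {p4} | {p2} | {p3}.

3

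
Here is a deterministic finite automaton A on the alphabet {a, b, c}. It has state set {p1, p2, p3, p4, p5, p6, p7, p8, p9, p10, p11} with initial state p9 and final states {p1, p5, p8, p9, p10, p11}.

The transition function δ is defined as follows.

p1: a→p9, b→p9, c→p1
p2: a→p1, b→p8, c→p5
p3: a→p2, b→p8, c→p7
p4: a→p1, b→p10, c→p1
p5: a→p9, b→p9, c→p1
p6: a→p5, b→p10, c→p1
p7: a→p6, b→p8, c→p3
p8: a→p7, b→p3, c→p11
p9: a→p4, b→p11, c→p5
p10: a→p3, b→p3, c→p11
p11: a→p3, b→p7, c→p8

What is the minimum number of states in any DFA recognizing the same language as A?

P0 = {p1,p5,p8,p9,p10,p11} | {p2,p3,p4,p6,p7}.
Split {p1,p5,p8,p9,p10,p11} by δ(·,a) → {p8,p9,p10,p11} and {p1,p5}.
On input b, block {p8,p9,p10,p11} splits into {p8,p10,p11} and {p9}.
On input a, block {p2,p3,p4,p6,p7} splits into {p2,p4,p6} and {p3,p7}.
The partition is now stable with 5 blocks: {p8,p10,p11} | {p2,p4,p6} | {p1,p5} | {p9} | {p3,p7}.

5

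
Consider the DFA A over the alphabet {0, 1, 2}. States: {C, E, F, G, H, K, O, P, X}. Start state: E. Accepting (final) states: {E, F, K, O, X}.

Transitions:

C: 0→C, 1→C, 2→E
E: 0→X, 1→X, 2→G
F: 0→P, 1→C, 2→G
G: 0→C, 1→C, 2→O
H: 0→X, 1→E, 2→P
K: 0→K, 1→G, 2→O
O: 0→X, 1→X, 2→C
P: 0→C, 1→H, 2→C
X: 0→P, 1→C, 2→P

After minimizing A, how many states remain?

States {F,K} cannot be reached from the start state, so discard them.
Initial partition by acceptance: {E,O,X} | {C,G,H,P}.
Refine {E,O,X} on symbol 0: members go to different blocks, giving {E,O} and {X}.
On input 0, block {C,G,H,P} splits into {C,G,P} and {H}.
On input 1, block {C,G,P} splits into {C,G} and {P}.
No further refinement is possible. Final partition (5 blocks): {E,O} | {C,G} | {X} | {H} | {P}.

5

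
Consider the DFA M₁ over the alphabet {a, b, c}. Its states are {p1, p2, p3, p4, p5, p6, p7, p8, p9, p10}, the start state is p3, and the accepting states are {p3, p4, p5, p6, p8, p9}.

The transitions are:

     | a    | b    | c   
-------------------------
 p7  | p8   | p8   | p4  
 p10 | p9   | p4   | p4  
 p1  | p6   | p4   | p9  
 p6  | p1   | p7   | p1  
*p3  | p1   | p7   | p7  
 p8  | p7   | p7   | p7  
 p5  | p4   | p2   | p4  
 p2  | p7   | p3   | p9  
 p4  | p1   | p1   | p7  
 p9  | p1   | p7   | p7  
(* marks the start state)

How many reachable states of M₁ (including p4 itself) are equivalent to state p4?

5

First remove the unreachable states {p2,p5,p10}; 7 states remain.
Initial partition by acceptance: {p3,p4,p6,p8,p9} | {p1,p7}.
Stable partition: {p3,p4,p6,p8,p9} | {p1,p7} — 2 equivalence classes.
State p4 belongs to the block {p3,p4,p6,p8,p9}, which has 5 states.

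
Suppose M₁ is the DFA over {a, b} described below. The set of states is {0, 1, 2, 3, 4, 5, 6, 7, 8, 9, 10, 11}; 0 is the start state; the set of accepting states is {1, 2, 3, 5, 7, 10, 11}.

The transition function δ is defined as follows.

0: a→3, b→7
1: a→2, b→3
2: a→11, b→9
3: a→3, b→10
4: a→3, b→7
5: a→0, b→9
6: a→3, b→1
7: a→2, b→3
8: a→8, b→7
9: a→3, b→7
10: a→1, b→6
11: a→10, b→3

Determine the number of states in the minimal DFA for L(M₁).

First remove the unreachable states {4,5,8}; 9 states remain.
Initial partition by acceptance: {1,2,3,7,10,11} | {0,6,9}.
On input b, block {1,2,3,7,10,11} splits into {1,3,7,11} and {2,10}.
On input a, block {1,3,7,11} splits into {1,7,11} and {3}.
No further refinement is possible. Final partition (4 blocks): {1,7,11} | {0,6,9} | {2,10} | {3}.

4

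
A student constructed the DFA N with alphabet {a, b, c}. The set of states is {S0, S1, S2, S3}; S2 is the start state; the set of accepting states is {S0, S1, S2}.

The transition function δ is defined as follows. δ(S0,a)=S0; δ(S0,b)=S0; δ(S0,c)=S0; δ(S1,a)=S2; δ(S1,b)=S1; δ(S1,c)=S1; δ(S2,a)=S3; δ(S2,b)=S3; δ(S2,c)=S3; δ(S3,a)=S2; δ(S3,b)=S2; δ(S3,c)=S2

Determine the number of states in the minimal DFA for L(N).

2

First remove the unreachable states {S0,S1}; 2 states remain.
Start with accepting vs non-accepting: {S2} | {S3}.
The partition is now stable with 2 blocks: {S2} | {S3}.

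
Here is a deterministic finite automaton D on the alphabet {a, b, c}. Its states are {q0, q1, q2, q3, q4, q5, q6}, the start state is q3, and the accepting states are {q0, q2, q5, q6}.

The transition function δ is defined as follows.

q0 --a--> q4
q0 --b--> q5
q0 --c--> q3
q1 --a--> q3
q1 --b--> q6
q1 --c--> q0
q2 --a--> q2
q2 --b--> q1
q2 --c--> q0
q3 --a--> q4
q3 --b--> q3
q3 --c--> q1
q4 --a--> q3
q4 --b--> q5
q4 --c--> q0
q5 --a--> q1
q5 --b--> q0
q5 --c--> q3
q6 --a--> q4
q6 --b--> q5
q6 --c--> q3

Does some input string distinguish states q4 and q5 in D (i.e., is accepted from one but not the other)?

Yes

States {q2} cannot be reached from the start state, so discard them.
P0 = {q0,q5,q6} | {q1,q3,q4}.
On input b, block {q1,q3,q4} splits into {q1,q4} and {q3}.
The partition is now stable with 3 blocks: {q0,q5,q6} | {q1,q4} | {q3}.
q4 and q5 end up in different blocks, so they are distinguishable. For instance, the string 'ε' is accepted from only q5.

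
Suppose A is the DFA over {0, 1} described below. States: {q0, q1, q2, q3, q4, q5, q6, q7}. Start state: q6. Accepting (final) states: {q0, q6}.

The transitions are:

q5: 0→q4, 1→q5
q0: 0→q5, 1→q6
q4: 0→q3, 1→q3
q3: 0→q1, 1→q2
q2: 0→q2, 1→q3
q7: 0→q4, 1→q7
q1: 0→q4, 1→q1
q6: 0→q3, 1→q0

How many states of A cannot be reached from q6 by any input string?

No path from q6 leads to q7; the other 7 states are all reachable.

1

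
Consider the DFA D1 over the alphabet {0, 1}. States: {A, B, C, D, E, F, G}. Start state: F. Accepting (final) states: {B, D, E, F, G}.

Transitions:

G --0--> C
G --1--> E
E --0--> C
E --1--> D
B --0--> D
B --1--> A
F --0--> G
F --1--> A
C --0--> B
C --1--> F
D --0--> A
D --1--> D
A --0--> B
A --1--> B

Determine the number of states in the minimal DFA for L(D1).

3

All states are reachable from the start state.
P0 = {B,D,E,F,G} | {A,C}.
Refine {B,D,E,F,G} on symbol 0: members go to different blocks, giving {D,E,G} and {B,F}.
No further refinement is possible. Final partition (3 blocks): {D,E,G} | {A,C} | {B,F}.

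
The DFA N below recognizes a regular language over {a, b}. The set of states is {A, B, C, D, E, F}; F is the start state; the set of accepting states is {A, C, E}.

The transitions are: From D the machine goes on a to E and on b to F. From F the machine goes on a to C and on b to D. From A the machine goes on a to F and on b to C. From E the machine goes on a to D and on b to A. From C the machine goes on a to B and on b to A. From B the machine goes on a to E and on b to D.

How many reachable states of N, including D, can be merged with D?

3

Initial partition by acceptance: {A,C,E} | {B,D,F}.
No further refinement is possible. Final partition (2 blocks): {A,C,E} | {B,D,F}.
The equivalence class containing D is {B,D,F}, of size 3.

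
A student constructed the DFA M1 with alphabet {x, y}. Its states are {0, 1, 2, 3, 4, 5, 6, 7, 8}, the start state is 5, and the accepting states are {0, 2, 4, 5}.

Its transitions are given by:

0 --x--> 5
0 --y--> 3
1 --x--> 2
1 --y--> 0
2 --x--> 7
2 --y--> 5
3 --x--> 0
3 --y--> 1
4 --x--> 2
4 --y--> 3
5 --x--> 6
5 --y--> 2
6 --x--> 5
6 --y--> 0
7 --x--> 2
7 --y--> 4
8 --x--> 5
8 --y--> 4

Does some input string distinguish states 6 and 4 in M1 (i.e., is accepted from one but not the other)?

Yes

First remove the unreachable states {8}; 8 states remain.
Initial partition by acceptance: {0,2,4,5} | {1,3,6,7}.
Refine {0,2,4,5} on symbol x: members go to different blocks, giving {0,4} and {2,5}.
On input x, block {1,3,6,7} splits into {1,6,7} and {3}.
Stable partition: {0,4} | {1,6,7} | {2,5} | {3} — 4 equivalence classes.
6 and 4 end up in different blocks, so they are distinguishable. For instance, the string 'ε' is accepted from only 4.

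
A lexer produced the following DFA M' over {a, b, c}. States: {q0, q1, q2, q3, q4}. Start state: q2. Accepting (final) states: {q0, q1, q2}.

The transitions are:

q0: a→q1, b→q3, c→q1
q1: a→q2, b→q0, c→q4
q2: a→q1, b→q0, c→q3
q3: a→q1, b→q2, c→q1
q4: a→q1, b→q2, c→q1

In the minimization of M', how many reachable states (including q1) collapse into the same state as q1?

Every state is reachable, so we keep all 5.
P0 = {q0,q1,q2} | {q3,q4}.
On input b, block {q0,q1,q2} splits into {q1,q2} and {q0}.
The partition is now stable with 3 blocks: {q1,q2} | {q3,q4} | {q0}.
State q1 belongs to the block {q1,q2}, which has 2 states.

2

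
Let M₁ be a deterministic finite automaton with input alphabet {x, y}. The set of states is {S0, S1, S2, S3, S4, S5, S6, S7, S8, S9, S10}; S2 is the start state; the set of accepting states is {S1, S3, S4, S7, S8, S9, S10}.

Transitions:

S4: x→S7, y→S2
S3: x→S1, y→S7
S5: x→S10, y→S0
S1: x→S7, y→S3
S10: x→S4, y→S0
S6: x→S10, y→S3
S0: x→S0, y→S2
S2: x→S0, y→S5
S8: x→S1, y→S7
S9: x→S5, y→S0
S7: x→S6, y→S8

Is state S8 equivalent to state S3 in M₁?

Yes

States {S9} cannot be reached from the start state, so discard them.
P0 = {S1,S3,S4,S7,S8,S10} | {S0,S2,S5,S6}.
Refine {S1,S3,S4,S7,S8,S10} on symbol x: members go to different blocks, giving {S1,S3,S4,S8,S10} and {S7}.
On input x, block {S1,S3,S4,S8,S10} splits into {S3,S8,S10} and {S1,S4}.
On input y, block {S3,S8,S10} splits into {S3,S8} and {S10}.
Refine {S0,S2,S5,S6} on symbol x: members go to different blocks, giving {S0,S2} and {S5,S6}.
Refine {S0,S2} on symbol y: members go to different blocks, giving {S0} and {S2}.
On input y, block {S1,S4} splits into {S1} and {S4}.
Refine {S5,S6} on symbol y: members go to different blocks, giving {S5} and {S6}.
Stable partition: {S3,S8} | {S0} | {S7} | {S1} | {S10} | {S5} | {S2} | {S4} | {S6} — 9 equivalence classes.
S8 and S3 lie in the same block of the stable partition, so they are equivalent — no string distinguishes them.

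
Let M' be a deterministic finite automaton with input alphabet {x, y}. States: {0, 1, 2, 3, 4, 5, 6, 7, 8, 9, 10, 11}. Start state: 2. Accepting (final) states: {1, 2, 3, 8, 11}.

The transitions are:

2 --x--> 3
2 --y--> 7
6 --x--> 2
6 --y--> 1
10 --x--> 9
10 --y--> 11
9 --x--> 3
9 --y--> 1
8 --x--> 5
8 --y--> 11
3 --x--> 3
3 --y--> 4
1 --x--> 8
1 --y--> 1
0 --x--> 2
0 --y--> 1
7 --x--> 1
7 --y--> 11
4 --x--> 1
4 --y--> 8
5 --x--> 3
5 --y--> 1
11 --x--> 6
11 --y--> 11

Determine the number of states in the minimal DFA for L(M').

5

Reachable states from the start: {1,2,3,4,5,6,7,8,11}. Unreachable: {0,9,10} — drop them.
Initial partition by acceptance: {1,2,3,8,11} | {4,5,6,7}.
On input x, block {1,2,3,8,11} splits into {1,2,3} and {8,11}.
Refine {1,2,3} on symbol x: members go to different blocks, giving {2,3} and {1}.
Refine {4,5,6,7} on symbol x: members go to different blocks, giving {4,7} and {5,6}.
Stable partition: {2,3} | {4,7} | {8,11} | {1} | {5,6} — 5 equivalence classes.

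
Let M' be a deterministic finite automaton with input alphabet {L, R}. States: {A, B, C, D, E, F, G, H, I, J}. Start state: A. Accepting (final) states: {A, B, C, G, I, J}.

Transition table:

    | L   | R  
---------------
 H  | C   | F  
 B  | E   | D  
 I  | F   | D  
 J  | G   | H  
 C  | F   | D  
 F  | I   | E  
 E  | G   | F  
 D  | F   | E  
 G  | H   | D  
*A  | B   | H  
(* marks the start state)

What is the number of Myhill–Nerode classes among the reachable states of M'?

4

First remove the unreachable states {J}; 9 states remain.
Start with accepting vs non-accepting: {A,B,C,G,I} | {D,E,F,H}.
Refine {A,B,C,G,I} on symbol L: members go to different blocks, giving {B,C,G,I} and {A}.
On input L, block {D,E,F,H} splits into {E,F,H} and {D}.
No further refinement is possible. Final partition (4 blocks): {B,C,G,I} | {E,F,H} | {A} | {D}.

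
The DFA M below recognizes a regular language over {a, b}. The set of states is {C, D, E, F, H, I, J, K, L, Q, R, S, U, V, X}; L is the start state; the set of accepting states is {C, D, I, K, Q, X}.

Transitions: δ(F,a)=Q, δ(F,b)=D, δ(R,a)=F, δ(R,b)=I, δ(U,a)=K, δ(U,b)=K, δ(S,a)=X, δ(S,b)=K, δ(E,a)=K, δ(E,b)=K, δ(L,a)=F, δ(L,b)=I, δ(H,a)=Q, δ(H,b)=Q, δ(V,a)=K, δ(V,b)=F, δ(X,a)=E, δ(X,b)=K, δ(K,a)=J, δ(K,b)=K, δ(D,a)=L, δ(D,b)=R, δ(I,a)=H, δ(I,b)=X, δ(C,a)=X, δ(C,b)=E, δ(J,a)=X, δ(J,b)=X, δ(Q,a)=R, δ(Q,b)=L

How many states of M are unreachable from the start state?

No path from L leads to C, S, U, V; the other 11 states are all reachable.

4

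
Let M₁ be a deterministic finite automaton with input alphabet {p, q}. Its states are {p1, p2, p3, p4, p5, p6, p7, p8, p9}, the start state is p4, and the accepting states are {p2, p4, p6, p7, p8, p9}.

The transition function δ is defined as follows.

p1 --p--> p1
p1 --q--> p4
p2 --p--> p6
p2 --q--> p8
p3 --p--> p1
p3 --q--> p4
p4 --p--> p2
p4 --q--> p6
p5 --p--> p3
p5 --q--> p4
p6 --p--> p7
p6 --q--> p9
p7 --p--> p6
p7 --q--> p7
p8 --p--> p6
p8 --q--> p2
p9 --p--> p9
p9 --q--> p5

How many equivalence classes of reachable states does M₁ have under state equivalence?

Start with accepting vs non-accepting: {p2,p4,p6,p7,p8,p9} | {p1,p3,p5}.
On input q, block {p2,p4,p6,p7,p8,p9} splits into {p2,p4,p6,p7,p8} and {p9}.
Refine {p2,p4,p6,p7,p8} on symbol q: members go to different blocks, giving {p2,p4,p7,p8} and {p6}.
Refine {p2,p4,p7,p8} on symbol p: members go to different blocks, giving {p2,p7,p8} and {p4}.
No further refinement is possible. Final partition (5 blocks): {p2,p7,p8} | {p1,p3,p5} | {p9} | {p6} | {p4}.

5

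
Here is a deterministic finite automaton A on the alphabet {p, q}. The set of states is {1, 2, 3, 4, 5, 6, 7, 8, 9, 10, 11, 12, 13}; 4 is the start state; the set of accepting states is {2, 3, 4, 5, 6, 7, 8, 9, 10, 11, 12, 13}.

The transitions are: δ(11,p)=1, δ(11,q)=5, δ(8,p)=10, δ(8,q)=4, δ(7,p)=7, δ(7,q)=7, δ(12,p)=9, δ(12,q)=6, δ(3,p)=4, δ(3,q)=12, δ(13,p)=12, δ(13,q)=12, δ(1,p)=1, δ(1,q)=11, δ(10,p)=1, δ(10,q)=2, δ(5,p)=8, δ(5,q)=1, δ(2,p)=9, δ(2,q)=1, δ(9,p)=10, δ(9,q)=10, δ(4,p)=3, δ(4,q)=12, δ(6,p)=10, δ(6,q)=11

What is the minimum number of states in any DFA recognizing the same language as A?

10

Reachable states from the start: {1,2,3,4,5,6,8,9,10,11,12}. Unreachable: {7,13} — drop them.
P0 = {2,3,4,5,6,8,9,10,11,12} | {1}.
Split {2,3,4,5,6,8,9,10,11,12} by δ(·,p) → {2,3,4,5,6,8,9,12} and {10,11}.
Refine {2,3,4,5,6,8,9,12} on symbol p: members go to different blocks, giving {2,3,4,5,12} and {6,8,9}.
Split {2,3,4,5,12} by δ(·,p) → {2,5,12} and {3,4}.
On input q, block {2,5,12} splits into {2,5} and {12}.
Refine {6,8,9} on symbol q: members go to different blocks, giving {6,9} and {8}.
On input p, block {2,5} splits into {2} and {5}.
Split {10,11} by δ(·,q) → {10} and {11}.
Split {6,9} by δ(·,q) → {6} and {9}.
No further refinement is possible. Final partition (10 blocks): {2} | {1} | {10} | {6} | {3,4} | {12} | {8} | {5} | {11} | {9}.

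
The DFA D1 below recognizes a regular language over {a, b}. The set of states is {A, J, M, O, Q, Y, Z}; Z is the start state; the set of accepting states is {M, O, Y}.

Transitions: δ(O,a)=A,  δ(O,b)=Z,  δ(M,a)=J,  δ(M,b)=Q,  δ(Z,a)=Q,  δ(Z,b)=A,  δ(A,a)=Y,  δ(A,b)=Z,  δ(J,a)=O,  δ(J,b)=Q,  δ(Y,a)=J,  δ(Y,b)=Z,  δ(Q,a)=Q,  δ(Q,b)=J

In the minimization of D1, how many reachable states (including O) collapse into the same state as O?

States {M} cannot be reached from the start state, so discard them.
P0 = {O,Y} | {A,J,Q,Z}.
Split {A,J,Q,Z} by δ(·,a) → {Q,Z} and {A,J}.
The partition is now stable with 3 blocks: {O,Y} | {Q,Z} | {A,J}.
State O belongs to the block {O,Y}, which has 2 states.

2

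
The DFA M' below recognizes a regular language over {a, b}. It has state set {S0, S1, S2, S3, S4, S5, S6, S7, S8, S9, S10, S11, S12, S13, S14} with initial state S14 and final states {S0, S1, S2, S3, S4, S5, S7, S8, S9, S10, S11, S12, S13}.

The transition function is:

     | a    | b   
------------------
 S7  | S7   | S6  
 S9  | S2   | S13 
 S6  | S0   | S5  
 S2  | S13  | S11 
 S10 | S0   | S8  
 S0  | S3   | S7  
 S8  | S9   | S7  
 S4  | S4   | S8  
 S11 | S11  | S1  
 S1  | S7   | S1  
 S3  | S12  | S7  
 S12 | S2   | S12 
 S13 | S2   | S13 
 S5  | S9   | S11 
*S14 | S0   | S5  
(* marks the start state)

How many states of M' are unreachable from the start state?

3

No path from S14 leads to S4, S8, S10; the other 12 states are all reachable.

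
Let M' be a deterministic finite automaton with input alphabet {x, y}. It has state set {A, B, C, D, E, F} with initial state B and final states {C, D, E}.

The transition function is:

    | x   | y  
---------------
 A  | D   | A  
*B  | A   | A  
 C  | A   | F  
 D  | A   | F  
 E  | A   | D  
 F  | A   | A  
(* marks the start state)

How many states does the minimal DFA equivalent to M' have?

Reachable states from the start: {A,B,D,F}. Unreachable: {C,E} — drop them.
Start with accepting vs non-accepting: {D} | {A,B,F}.
On input x, block {A,B,F} splits into {B,F} and {A}.
Stable partition: {D} | {B,F} | {A} — 3 equivalence classes.

3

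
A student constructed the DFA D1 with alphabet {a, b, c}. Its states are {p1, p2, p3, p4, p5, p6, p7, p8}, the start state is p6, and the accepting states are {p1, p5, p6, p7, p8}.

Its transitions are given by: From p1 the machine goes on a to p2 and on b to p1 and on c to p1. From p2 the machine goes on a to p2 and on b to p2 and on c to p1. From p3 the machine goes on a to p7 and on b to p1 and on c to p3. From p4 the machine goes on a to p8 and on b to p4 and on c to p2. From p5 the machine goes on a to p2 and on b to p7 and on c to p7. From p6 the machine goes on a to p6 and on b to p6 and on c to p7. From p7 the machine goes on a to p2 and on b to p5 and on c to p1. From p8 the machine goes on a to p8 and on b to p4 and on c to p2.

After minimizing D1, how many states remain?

3

First remove the unreachable states {p3,p4,p8}; 5 states remain.
P0 = {p1,p5,p6,p7} | {p2}.
Split {p1,p5,p6,p7} by δ(·,a) → {p1,p5,p7} and {p6}.
No further refinement is possible. Final partition (3 blocks): {p1,p5,p7} | {p2} | {p6}.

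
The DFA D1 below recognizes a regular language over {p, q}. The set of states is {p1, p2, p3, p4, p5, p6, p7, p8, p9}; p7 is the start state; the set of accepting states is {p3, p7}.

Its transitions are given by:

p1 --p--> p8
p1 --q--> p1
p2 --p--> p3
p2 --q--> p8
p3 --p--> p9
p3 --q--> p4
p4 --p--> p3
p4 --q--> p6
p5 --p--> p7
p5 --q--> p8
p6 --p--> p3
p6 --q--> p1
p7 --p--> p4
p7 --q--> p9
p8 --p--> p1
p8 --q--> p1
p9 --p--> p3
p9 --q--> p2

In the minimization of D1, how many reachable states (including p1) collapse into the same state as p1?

Reachable states from the start: {p1,p2,p3,p4,p6,p7,p8,p9}. Unreachable: {p5} — drop them.
Initial partition by acceptance: {p3,p7} | {p1,p2,p4,p6,p8,p9}.
Refine {p1,p2,p4,p6,p8,p9} on symbol p: members go to different blocks, giving {p2,p4,p6,p9} and {p1,p8}.
Refine {p2,p4,p6,p9} on symbol q: members go to different blocks, giving {p2,p6} and {p4,p9}.
No further refinement is possible. Final partition (4 blocks): {p3,p7} | {p2,p6} | {p1,p8} | {p4,p9}.
State p1 belongs to the block {p1,p8}, which has 2 states.

2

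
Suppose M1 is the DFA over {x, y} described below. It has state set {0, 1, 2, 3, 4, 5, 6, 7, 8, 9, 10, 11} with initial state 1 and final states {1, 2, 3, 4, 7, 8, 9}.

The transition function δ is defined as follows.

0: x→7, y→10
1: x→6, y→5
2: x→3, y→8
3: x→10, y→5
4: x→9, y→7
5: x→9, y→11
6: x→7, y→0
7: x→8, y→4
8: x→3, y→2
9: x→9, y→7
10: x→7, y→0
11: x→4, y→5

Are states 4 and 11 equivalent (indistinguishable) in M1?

All states are reachable from the start state.
P0 = {1,2,3,4,7,8,9} | {0,5,6,10,11}.
On input x, block {1,2,3,4,7,8,9} splits into {2,4,7,8,9} and {1,3}.
Refine {2,4,7,8,9} on symbol x: members go to different blocks, giving {4,7,9} and {2,8}.
Refine {4,7,9} on symbol x: members go to different blocks, giving {4,9} and {7}.
On input x, block {0,5,6,10,11} splits into {0,6,10} and {5,11}.
No further refinement is possible. Final partition (6 blocks): {4,9} | {0,6,10} | {1,3} | {2,8} | {7} | {5,11}.
4 and 11 end up in different blocks, so they are distinguishable. For instance, the string 'ε' is accepted from only 4.

No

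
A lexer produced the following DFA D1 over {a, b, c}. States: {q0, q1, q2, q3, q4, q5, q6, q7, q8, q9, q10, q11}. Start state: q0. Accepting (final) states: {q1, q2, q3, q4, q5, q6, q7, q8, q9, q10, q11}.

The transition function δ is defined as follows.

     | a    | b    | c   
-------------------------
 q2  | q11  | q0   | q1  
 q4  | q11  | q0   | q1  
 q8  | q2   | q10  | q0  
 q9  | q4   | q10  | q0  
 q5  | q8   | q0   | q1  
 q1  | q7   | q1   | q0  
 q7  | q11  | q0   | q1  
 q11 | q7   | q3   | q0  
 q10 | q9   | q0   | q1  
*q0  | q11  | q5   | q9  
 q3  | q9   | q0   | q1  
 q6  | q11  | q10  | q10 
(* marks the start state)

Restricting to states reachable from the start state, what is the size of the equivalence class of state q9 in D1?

3

States {q6} cannot be reached from the start state, so discard them.
Initial partition by acceptance: {q1,q2,q3,q4,q5,q7,q8,q9,q10,q11} | {q0}.
Split {q1,q2,q3,q4,q5,q7,q8,q9,q10,q11} by δ(·,b) → {q2,q3,q4,q5,q7,q10} and {q1,q8,q9,q11}.
On input b, block {q1,q8,q9,q11} splits into {q8,q9,q11} and {q1}.
The partition is now stable with 4 blocks: {q2,q3,q4,q5,q7,q10} | {q0} | {q8,q9,q11} | {q1}.
State q9 belongs to the block {q8,q9,q11}, which has 3 states.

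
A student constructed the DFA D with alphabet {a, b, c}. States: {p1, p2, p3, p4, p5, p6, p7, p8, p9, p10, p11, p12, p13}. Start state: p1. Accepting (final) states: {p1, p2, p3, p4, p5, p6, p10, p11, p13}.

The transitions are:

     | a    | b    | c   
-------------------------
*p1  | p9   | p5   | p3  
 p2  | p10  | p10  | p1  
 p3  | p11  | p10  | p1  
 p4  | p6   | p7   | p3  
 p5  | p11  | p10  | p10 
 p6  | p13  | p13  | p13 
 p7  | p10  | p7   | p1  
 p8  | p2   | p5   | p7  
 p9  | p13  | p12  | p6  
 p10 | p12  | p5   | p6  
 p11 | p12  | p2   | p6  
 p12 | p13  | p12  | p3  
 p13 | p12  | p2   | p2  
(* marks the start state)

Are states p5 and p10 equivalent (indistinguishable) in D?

No

Reachable states from the start: {p1,p2,p3,p5,p6,p9,p10,p11,p12,p13}. Unreachable: {p4,p7,p8} — drop them.
Start with accepting vs non-accepting: {p1,p2,p3,p5,p6,p10,p11,p13} | {p9,p12}.
Split {p1,p2,p3,p5,p6,p10,p11,p13} by δ(·,a) → {p1,p10,p11,p13} and {p2,p3,p5,p6}.
The partition is now stable with 3 blocks: {p1,p10,p11,p13} | {p9,p12} | {p2,p3,p5,p6}.
p5 and p10 end up in different blocks, so they are distinguishable. For instance, the string 'a' is accepted from only p5.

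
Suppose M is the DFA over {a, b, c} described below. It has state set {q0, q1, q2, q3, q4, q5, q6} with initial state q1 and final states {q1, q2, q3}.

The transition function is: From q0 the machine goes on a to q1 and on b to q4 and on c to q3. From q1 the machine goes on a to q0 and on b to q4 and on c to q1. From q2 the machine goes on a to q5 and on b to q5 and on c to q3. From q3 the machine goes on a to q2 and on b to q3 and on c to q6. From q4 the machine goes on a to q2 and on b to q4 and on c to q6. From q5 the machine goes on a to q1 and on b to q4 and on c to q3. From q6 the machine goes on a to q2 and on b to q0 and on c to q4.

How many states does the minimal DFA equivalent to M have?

P0 = {q1,q2,q3} | {q0,q4,q5,q6}.
Refine {q1,q2,q3} on symbol a: members go to different blocks, giving {q1,q2} and {q3}.
On input c, block {q1,q2} splits into {q1} and {q2}.
Refine {q0,q4,q5,q6} on symbol a: members go to different blocks, giving {q0,q5} and {q4,q6}.
Split {q4,q6} by δ(·,b) → {q4} and {q6}.
No further refinement is possible. Final partition (6 blocks): {q1} | {q0,q5} | {q3} | {q2} | {q4} | {q6}.

6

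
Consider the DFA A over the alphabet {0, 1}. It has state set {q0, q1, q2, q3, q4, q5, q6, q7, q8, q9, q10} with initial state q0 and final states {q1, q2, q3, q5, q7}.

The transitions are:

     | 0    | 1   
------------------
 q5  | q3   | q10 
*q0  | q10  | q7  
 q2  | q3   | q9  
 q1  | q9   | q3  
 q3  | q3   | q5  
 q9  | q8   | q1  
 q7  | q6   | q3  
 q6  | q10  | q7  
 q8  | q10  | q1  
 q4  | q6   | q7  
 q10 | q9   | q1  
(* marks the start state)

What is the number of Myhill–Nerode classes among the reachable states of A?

First remove the unreachable states {q2,q4}; 9 states remain.
P0 = {q1,q3,q5,q7} | {q0,q6,q8,q9,q10}.
Refine {q1,q3,q5,q7} on symbol 0: members go to different blocks, giving {q1,q7} and {q3,q5}.
Refine {q3,q5} on symbol 1: members go to different blocks, giving {q3} and {q5}.
The partition is now stable with 4 blocks: {q1,q7} | {q0,q6,q8,q9,q10} | {q3} | {q5}.

4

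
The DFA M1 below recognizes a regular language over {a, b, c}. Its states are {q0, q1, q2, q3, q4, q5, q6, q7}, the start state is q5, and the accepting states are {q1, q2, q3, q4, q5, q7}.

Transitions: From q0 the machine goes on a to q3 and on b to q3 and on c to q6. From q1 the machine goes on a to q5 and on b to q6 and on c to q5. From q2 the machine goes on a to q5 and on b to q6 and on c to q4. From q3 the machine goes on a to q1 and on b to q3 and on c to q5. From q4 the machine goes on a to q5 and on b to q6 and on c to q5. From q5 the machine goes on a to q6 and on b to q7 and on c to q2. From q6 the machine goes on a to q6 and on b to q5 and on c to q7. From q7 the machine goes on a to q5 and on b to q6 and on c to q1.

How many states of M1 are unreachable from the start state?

Starting at q5 and following transitions, the reachable set is {q1, q2, q4, q5, q6, q7}. That leaves q0, q3 unreachable — 2 in total.

2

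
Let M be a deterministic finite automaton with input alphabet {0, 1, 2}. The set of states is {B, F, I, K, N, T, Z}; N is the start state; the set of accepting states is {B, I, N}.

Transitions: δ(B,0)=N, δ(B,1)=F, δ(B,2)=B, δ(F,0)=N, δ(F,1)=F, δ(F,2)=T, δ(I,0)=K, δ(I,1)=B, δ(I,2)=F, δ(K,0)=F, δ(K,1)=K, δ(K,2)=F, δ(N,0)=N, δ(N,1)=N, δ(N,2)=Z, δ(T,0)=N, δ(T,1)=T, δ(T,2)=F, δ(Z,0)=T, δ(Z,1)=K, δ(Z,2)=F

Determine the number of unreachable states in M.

Starting at N and following transitions, the reachable set is {F, K, N, T, Z}. That leaves B, I unreachable — 2 in total.

2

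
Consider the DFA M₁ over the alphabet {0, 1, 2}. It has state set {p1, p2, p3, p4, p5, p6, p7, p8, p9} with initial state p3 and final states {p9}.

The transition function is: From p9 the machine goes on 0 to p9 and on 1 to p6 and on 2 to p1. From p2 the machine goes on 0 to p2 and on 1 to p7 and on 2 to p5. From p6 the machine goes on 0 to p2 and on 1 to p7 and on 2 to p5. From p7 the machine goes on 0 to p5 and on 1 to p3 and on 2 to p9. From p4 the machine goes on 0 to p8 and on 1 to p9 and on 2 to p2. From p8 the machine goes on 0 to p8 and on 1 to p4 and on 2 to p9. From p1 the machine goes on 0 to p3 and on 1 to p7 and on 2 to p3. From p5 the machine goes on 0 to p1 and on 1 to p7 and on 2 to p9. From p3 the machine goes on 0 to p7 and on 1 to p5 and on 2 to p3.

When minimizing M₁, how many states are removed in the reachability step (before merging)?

2

Starting at p3 and following transitions, the reachable set is {p1, p2, p3, p5, p6, p7, p9}. That leaves p4, p8 unreachable — 2 in total.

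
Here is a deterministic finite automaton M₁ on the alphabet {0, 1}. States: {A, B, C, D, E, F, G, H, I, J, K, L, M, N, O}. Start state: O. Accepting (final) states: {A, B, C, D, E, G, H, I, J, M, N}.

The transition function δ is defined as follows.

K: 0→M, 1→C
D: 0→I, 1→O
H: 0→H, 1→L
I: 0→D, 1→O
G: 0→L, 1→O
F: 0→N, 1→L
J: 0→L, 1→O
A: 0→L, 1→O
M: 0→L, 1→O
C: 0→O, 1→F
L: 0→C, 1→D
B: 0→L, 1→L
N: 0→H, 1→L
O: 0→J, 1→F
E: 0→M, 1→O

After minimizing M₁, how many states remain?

7

States {A,B,E,G,K,M} cannot be reached from the start state, so discard them.
P0 = {C,D,H,I,J,N} | {F,L,O}.
Split {C,D,H,I,J,N} by δ(·,0) → {D,H,I,N} and {C,J}.
On input 0, block {F,L,O} splits into {L,O} and {F}.
Split {L,O} by δ(·,1) → {L} and {O}.
On input 1, block {D,H,I,N} splits into {D,I} and {H,N}.
On input 0, block {C,J} splits into {C} and {J}.
No further refinement is possible. Final partition (7 blocks): {D,I} | {L} | {C} | {F} | {O} | {H,N} | {J}.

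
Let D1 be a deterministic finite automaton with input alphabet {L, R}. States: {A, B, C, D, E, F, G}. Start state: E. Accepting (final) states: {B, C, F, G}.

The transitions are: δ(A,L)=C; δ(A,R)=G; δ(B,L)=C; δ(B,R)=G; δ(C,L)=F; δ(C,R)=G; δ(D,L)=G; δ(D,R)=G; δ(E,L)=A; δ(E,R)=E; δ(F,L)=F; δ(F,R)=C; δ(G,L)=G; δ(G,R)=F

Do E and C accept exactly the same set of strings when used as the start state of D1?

First remove the unreachable states {B,D}; 5 states remain.
Initial partition by acceptance: {C,F,G} | {A,E}.
Split {A,E} by δ(·,L) → {A} and {E}.
The partition is now stable with 3 blocks: {C,F,G} | {A} | {E}.
E and C end up in different blocks, so they are distinguishable. For instance, the string 'ε' is accepted from only C.

No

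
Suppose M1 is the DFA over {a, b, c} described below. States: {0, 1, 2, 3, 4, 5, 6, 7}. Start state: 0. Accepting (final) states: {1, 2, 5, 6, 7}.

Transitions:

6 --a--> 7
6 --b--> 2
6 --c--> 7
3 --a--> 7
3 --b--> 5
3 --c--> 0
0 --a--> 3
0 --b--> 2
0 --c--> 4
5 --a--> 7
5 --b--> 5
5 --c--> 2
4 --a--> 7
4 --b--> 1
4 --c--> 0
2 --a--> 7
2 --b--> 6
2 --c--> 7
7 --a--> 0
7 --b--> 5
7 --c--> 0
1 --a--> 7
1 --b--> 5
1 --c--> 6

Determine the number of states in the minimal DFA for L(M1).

Initial partition by acceptance: {1,2,5,6,7} | {0,3,4}.
On input a, block {1,2,5,6,7} splits into {1,2,5,6} and {7}.
Split {1,2,5,6} by δ(·,c) → {1,5} and {2,6}.
On input a, block {0,3,4} splits into {3,4} and {0}.
No further refinement is possible. Final partition (5 blocks): {1,5} | {3,4} | {7} | {2,6} | {0}.

5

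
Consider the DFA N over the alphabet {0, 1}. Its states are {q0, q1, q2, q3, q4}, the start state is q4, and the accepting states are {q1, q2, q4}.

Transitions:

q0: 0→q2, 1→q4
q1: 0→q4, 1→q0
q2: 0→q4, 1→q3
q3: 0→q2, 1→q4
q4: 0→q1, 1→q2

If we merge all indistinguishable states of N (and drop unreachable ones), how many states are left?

All states are reachable from the start state.
P0 = {q1,q2,q4} | {q0,q3}.
Refine {q1,q2,q4} on symbol 1: members go to different blocks, giving {q1,q2} and {q4}.
Stable partition: {q1,q2} | {q0,q3} | {q4} — 3 equivalence classes.

3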